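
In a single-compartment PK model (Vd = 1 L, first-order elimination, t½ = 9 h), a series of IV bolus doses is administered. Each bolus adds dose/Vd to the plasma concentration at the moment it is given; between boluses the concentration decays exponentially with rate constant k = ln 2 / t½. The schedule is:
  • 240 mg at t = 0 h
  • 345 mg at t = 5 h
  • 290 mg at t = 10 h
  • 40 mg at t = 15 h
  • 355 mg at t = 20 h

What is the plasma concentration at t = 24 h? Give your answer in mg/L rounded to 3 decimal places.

497.189 mg/L

k = ln 2 / 9 = 0.07702 per h
Dose 1 (240 mg at t=0 h): 240·exp(−0.07702·24) = 37.798 mg/L
Dose 2 (345 mg at t=5 h): 345·exp(−0.07702·19) = 79.857 mg/L
Dose 3 (290 mg at t=10 h): 290·exp(−0.07702·14) = 98.657 mg/L
Dose 4 (40 mg at t=15 h): 40·exp(−0.07702·9) = 20.000 mg/L
Dose 5 (355 mg at t=20 h): 355·exp(−0.07702·4) = 260.878 mg/L
C(24) = 37.798 + 79.857 + 98.657 + 20.000 + 260.878 = 497.189 mg/L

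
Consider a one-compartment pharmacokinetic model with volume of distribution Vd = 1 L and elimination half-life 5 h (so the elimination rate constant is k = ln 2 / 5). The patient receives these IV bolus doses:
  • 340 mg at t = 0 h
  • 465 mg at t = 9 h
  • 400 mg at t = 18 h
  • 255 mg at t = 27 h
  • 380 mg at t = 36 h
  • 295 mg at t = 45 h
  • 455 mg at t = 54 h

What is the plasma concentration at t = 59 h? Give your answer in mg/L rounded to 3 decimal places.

290.457 mg/L

k = ln 2 / 5 = 0.13863 per h
Dose 1 (340 mg at t=0 h): 340·exp(−0.13863·59) = 0.095 mg/L
Dose 2 (465 mg at t=9 h): 465·exp(−0.13863·50) = 0.454 mg/L
Dose 3 (400 mg at t=18 h): 400·exp(−0.13863·41) = 1.360 mg/L
Dose 4 (255 mg at t=27 h): 255·exp(−0.13863·32) = 3.020 mg/L
Dose 5 (380 mg at t=36 h): 380·exp(−0.13863·23) = 15.669 mg/L
Dose 6 (295 mg at t=45 h): 295·exp(−0.13863·14) = 42.358 mg/L
Dose 7 (455 mg at t=54 h): 455·exp(−0.13863·5) = 227.500 mg/L
C(59) = 0.095 + 0.454 + 1.360 + 3.020 + 15.669 + 42.358 + 227.500 = 290.457 mg/L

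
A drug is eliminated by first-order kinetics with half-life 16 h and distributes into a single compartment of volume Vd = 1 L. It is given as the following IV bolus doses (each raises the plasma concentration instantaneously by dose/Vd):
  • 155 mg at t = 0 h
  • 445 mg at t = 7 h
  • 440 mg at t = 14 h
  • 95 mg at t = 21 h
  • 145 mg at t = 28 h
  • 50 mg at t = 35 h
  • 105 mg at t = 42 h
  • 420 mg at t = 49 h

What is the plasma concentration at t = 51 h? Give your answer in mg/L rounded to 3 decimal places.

k = ln 2 / 16 = 0.04332 per h
Dose 1 (155 mg at t=0 h): 155·exp(−0.04332·51) = 17.014 mg/L
Dose 2 (445 mg at t=7 h): 445·exp(−0.04332·44) = 66.150 mg/L
Dose 3 (440 mg at t=14 h): 440·exp(−0.04332·37) = 88.577 mg/L
Dose 4 (95 mg at t=21 h): 95·exp(−0.04332·30) = 25.900 mg/L
Dose 5 (145 mg at t=28 h): 145·exp(−0.04332·23) = 53.535 mg/L
Dose 6 (50 mg at t=35 h): 50·exp(−0.04332·16) = 25.000 mg/L
Dose 7 (105 mg at t=42 h): 105·exp(−0.04332·9) = 71.098 mg/L
Dose 8 (420 mg at t=49 h): 420·exp(−0.04332·2) = 385.142 mg/L
C(51) = 17.014 + 66.150 + 88.577 + 25.900 + 53.535 + 25.000 + 71.098 + 385.142 = 732.415 mg/L

732.415 mg/L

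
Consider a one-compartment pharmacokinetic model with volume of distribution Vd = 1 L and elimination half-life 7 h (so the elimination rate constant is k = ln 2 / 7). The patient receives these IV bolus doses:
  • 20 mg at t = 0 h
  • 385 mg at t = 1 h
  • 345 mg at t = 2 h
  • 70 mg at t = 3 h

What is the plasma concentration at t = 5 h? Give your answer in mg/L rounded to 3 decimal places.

k = ln 2 / 7 = 0.09902 per h
Dose 1 (20 mg at t=0 h): 20·exp(−0.09902·5) = 12.190 mg/L
Dose 2 (385 mg at t=1 h): 385·exp(−0.09902·4) = 259.086 mg/L
Dose 3 (345 mg at t=2 h): 345·exp(−0.09902·3) = 256.334 mg/L
Dose 4 (70 mg at t=3 h): 70·exp(−0.09902·2) = 57.423 mg/L
C(5) = 12.190 + 259.086 + 256.334 + 57.423 = 585.033 mg/L

585.033 mg/L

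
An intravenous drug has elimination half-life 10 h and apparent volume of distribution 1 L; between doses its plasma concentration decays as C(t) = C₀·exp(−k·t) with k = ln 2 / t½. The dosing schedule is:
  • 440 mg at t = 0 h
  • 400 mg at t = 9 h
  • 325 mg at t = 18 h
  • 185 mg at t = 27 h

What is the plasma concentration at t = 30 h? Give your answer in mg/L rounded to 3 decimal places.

440.034 mg/L

k = ln 2 / 10 = 0.06931 per h
Dose 1 (440 mg at t=0 h): 440·exp(−0.06931·30) = 55.000 mg/L
Dose 2 (400 mg at t=9 h): 400·exp(−0.06931·21) = 93.303 mg/L
Dose 3 (325 mg at t=18 h): 325·exp(−0.06931·12) = 141.464 mg/L
Dose 4 (185 mg at t=27 h): 185·exp(−0.06931·3) = 150.267 mg/L
C(30) = 55.000 + 93.303 + 141.464 + 150.267 = 440.034 mg/L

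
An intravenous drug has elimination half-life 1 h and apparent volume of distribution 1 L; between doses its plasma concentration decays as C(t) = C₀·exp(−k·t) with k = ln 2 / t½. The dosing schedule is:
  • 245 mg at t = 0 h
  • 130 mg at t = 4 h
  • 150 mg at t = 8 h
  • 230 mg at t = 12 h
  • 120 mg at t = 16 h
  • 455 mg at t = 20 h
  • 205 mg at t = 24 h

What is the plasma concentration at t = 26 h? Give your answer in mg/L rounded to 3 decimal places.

k = ln 2 / 1 = 0.69315 per h
Dose 1 (245 mg at t=0 h): 245·exp(−0.69315·26) = 0.000 mg/L
Dose 2 (130 mg at t=4 h): 130·exp(−0.69315·22) = 0.000 mg/L
Dose 3 (150 mg at t=8 h): 150·exp(−0.69315·18) = 0.001 mg/L
Dose 4 (230 mg at t=12 h): 230·exp(−0.69315·14) = 0.014 mg/L
Dose 5 (120 mg at t=16 h): 120·exp(−0.69315·10) = 0.117 mg/L
Dose 6 (455 mg at t=20 h): 455·exp(−0.69315·6) = 7.109 mg/L
Dose 7 (205 mg at t=24 h): 205·exp(−0.69315·2) = 51.250 mg/L
C(26) = 0.000 + 0.000 + 0.001 + 0.014 + 0.117 + 7.109 + 51.250 = 58.491 mg/L

58.491 mg/L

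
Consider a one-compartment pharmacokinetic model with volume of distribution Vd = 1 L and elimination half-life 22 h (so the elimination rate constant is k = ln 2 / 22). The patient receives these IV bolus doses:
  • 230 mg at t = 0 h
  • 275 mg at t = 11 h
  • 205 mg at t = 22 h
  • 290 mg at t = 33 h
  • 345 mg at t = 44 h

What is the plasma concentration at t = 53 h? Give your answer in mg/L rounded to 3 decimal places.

607.967 mg/L

k = ln 2 / 22 = 0.03151 per h
Dose 1 (230 mg at t=0 h): 230·exp(−0.03151·53) = 43.303 mg/L
Dose 2 (275 mg at t=11 h): 275·exp(−0.03151·42) = 73.222 mg/L
Dose 3 (205 mg at t=22 h): 205·exp(−0.03151·31) = 77.193 mg/L
Dose 4 (290 mg at t=33 h): 290·exp(−0.03151·20) = 154.431 mg/L
Dose 5 (345 mg at t=44 h): 345·exp(−0.03151·9) = 259.819 mg/L
C(53) = 43.303 + 73.222 + 77.193 + 154.431 + 259.819 = 607.967 mg/L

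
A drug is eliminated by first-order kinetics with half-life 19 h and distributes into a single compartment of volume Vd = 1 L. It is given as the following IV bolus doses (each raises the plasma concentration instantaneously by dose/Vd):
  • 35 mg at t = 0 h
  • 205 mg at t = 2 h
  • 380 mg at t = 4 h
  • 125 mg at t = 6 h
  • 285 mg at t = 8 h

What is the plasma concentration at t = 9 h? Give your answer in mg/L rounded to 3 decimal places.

k = ln 2 / 19 = 0.03648 per h
Dose 1 (35 mg at t=0 h): 35·exp(−0.03648·9) = 25.204 mg/L
Dose 2 (205 mg at t=2 h): 205·exp(−0.03648·7) = 158.799 mg/L
Dose 3 (380 mg at t=4 h): 380·exp(−0.03648·5) = 316.640 mg/L
Dose 4 (125 mg at t=6 h): 125·exp(−0.03648·3) = 112.042 mg/L
Dose 5 (285 mg at t=8 h): 285·exp(−0.03648·1) = 274.790 mg/L
C(9) = 25.204 + 158.799 + 316.640 + 112.042 + 274.790 = 887.475 mg/L

887.475 mg/L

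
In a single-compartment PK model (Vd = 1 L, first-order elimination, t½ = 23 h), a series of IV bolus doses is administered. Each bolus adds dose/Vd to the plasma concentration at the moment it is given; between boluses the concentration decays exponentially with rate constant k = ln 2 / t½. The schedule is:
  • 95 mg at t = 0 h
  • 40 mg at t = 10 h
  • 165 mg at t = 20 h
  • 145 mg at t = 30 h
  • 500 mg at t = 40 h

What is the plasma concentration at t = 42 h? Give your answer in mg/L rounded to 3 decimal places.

698.816 mg/L

k = ln 2 / 23 = 0.03014 per h
Dose 1 (95 mg at t=0 h): 95·exp(−0.03014·42) = 26.793 mg/L
Dose 2 (40 mg at t=10 h): 40·exp(−0.03014·32) = 15.249 mg/L
Dose 3 (165 mg at t=20 h): 165·exp(−0.03014·22) = 85.024 mg/L
Dose 4 (145 mg at t=30 h): 145·exp(−0.03014·12) = 100.997 mg/L
Dose 5 (500 mg at t=40 h): 500·exp(−0.03014·2) = 470.753 mg/L
C(42) = 26.793 + 15.249 + 85.024 + 100.997 + 470.753 = 698.816 mg/L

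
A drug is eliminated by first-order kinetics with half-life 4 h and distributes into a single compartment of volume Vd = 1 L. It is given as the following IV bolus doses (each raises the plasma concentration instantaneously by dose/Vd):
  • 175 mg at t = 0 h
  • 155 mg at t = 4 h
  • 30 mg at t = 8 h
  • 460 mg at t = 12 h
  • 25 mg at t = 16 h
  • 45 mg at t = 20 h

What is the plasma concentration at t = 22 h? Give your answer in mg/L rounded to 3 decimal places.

135.345 mg/L

k = ln 2 / 4 = 0.17329 per h
Dose 1 (175 mg at t=0 h): 175·exp(−0.17329·22) = 3.867 mg/L
Dose 2 (155 mg at t=4 h): 155·exp(−0.17329·18) = 6.850 mg/L
Dose 3 (30 mg at t=8 h): 30·exp(−0.17329·14) = 2.652 mg/L
Dose 4 (460 mg at t=12 h): 460·exp(−0.17329·10) = 81.317 mg/L
Dose 5 (25 mg at t=16 h): 25·exp(−0.17329·6) = 8.839 mg/L
Dose 6 (45 mg at t=20 h): 45·exp(−0.17329·2) = 31.820 mg/L
C(22) = 3.867 + 6.850 + 2.652 + 81.317 + 8.839 + 31.820 = 135.345 mg/L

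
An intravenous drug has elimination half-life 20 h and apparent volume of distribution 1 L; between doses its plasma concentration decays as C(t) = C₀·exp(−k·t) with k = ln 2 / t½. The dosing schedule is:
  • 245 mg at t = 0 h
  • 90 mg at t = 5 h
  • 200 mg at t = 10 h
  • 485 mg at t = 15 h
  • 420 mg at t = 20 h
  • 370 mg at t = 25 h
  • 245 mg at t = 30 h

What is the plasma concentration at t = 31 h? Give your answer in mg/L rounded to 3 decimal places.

1319.431 mg/L

k = ln 2 / 20 = 0.03466 per h
Dose 1 (245 mg at t=0 h): 245·exp(−0.03466·31) = 83.670 mg/L
Dose 2 (90 mg at t=5 h): 90·exp(−0.03466·26) = 36.551 mg/L
Dose 3 (200 mg at t=10 h): 200·exp(−0.03466·21) = 96.594 mg/L
Dose 4 (485 mg at t=15 h): 485·exp(−0.03466·16) = 278.559 mg/L
Dose 5 (420 mg at t=20 h): 420·exp(−0.03466·11) = 286.868 mg/L
Dose 6 (370 mg at t=25 h): 370·exp(−0.03466·6) = 300.533 mg/L
Dose 7 (245 mg at t=30 h): 245·exp(−0.03466·1) = 236.654 mg/L
C(31) = 83.670 + 36.551 + 96.594 + 278.559 + 286.868 + 300.533 + 236.654 = 1319.431 mg/L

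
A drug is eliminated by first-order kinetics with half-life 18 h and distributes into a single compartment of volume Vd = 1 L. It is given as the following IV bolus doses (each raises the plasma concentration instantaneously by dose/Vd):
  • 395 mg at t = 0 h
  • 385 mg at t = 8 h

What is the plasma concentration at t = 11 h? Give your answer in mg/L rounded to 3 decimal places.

601.599 mg/L

k = ln 2 / 18 = 0.03851 per h
Dose 1 (395 mg at t=0 h): 395·exp(−0.03851·11) = 258.603 mg/L
Dose 2 (385 mg at t=8 h): 385·exp(−0.03851·3) = 342.996 mg/L
C(11) = 258.603 + 342.996 = 601.599 mg/L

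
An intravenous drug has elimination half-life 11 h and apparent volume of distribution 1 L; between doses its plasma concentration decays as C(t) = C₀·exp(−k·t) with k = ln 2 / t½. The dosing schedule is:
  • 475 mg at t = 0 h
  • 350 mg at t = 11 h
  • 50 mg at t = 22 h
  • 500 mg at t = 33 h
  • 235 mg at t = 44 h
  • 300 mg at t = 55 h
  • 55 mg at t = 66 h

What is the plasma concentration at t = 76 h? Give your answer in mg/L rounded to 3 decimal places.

185.176 mg/L

k = ln 2 / 11 = 0.06301 per h
Dose 1 (475 mg at t=0 h): 475·exp(−0.06301·76) = 3.952 mg/L
Dose 2 (350 mg at t=11 h): 350·exp(−0.06301·65) = 5.824 mg/L
Dose 3 (50 mg at t=22 h): 50·exp(−0.06301·54) = 1.664 mg/L
Dose 4 (500 mg at t=33 h): 500·exp(−0.06301·43) = 33.283 mg/L
Dose 5 (235 mg at t=44 h): 235·exp(−0.06301·32) = 31.286 mg/L
Dose 6 (300 mg at t=55 h): 300·exp(−0.06301·21) = 79.878 mg/L
Dose 7 (55 mg at t=66 h): 55·exp(−0.06301·10) = 29.289 mg/L
C(76) = 3.952 + 5.824 + 1.664 + 33.283 + 31.286 + 79.878 + 29.289 = 185.176 mg/L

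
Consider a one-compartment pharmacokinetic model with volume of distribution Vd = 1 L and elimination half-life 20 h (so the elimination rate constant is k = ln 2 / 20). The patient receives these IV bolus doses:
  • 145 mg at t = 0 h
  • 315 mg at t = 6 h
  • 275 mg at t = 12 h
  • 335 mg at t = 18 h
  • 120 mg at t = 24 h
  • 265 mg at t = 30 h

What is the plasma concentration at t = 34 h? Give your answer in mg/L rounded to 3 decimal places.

k = ln 2 / 20 = 0.03466 per h
Dose 1 (145 mg at t=0 h): 145·exp(−0.03466·34) = 44.629 mg/L
Dose 2 (315 mg at t=6 h): 315·exp(−0.03466·28) = 119.363 mg/L
Dose 3 (275 mg at t=12 h): 275·exp(−0.03466·22) = 128.292 mg/L
Dose 4 (335 mg at t=18 h): 335·exp(−0.03466·16) = 192.407 mg/L
Dose 5 (120 mg at t=24 h): 120·exp(−0.03466·10) = 84.853 mg/L
Dose 6 (265 mg at t=30 h): 265·exp(−0.03466·4) = 230.696 mg/L
C(34) = 44.629 + 119.363 + 128.292 + 192.407 + 84.853 + 230.696 = 800.239 mg/L

800.239 mg/L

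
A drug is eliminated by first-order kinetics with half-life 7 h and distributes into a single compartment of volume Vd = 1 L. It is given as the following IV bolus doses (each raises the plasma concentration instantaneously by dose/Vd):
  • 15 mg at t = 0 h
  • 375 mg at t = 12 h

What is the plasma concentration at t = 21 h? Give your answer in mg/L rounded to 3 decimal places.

155.688 mg/L

k = ln 2 / 7 = 0.09902 per h
Dose 1 (15 mg at t=0 h): 15·exp(−0.09902·21) = 1.875 mg/L
Dose 2 (375 mg at t=12 h): 375·exp(−0.09902·9) = 153.813 mg/L
C(21) = 1.875 + 153.813 = 155.688 mg/L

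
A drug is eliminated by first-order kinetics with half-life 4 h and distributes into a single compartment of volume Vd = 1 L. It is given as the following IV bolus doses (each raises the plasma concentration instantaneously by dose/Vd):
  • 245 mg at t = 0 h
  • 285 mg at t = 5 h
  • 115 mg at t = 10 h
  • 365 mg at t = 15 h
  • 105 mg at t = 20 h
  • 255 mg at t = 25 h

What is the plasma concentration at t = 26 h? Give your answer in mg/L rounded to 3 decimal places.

323.193 mg/L

k = ln 2 / 4 = 0.17329 per h
Dose 1 (245 mg at t=0 h): 245·exp(−0.17329·26) = 2.707 mg/L
Dose 2 (285 mg at t=5 h): 285·exp(−0.17329·21) = 7.489 mg/L
Dose 3 (115 mg at t=10 h): 115·exp(−0.17329·16) = 7.188 mg/L
Dose 4 (365 mg at t=15 h): 365·exp(−0.17329·11) = 54.258 mg/L
Dose 5 (105 mg at t=20 h): 105·exp(−0.17329·6) = 37.123 mg/L
Dose 6 (255 mg at t=25 h): 255·exp(−0.17329·1) = 214.429 mg/L
C(26) = 2.707 + 7.489 + 7.188 + 54.258 + 37.123 + 214.429 = 323.193 mg/L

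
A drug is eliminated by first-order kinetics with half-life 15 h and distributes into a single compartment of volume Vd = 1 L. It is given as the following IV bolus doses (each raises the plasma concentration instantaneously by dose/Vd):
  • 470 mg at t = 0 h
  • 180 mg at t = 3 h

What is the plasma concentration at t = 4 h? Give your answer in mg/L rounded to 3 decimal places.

k = ln 2 / 15 = 0.04621 per h
Dose 1 (470 mg at t=0 h): 470·exp(−0.04621·4) = 390.682 mg/L
Dose 2 (180 mg at t=3 h): 180·exp(−0.04621·1) = 171.871 mg/L
C(4) = 390.682 + 171.871 = 562.553 mg/L

562.553 mg/L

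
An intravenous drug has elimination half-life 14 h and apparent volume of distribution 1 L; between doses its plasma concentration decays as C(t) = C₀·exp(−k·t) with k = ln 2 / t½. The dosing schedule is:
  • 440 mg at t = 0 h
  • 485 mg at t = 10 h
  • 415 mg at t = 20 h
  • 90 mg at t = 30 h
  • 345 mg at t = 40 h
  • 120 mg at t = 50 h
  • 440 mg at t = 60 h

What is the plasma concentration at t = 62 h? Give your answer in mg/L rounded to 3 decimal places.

708.564 mg/L

k = ln 2 / 14 = 0.04951 per h
Dose 1 (440 mg at t=0 h): 440·exp(−0.04951·62) = 20.432 mg/L
Dose 2 (485 mg at t=10 h): 485·exp(−0.04951·52) = 36.951 mg/L
Dose 3 (415 mg at t=20 h): 415·exp(−0.04951·42) = 51.875 mg/L
Dose 4 (90 mg at t=30 h): 90·exp(−0.04951·32) = 18.458 mg/L
Dose 5 (345 mg at t=40 h): 345·exp(−0.04951·22) = 116.084 mg/L
Dose 6 (120 mg at t=50 h): 120·exp(−0.04951·12) = 66.245 mg/L
Dose 7 (440 mg at t=60 h): 440·exp(−0.04951·2) = 398.518 mg/L
C(62) = 20.432 + 36.951 + 51.875 + 18.458 + 116.084 + 66.245 + 398.518 = 708.564 mg/L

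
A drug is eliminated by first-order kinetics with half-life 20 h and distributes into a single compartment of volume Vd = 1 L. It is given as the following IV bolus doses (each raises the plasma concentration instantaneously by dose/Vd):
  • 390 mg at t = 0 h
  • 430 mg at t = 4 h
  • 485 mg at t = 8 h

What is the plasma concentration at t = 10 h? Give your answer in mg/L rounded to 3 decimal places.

1077.561 mg/L

k = ln 2 / 20 = 0.03466 per h
Dose 1 (390 mg at t=0 h): 390·exp(−0.03466·10) = 275.772 mg/L
Dose 2 (430 mg at t=4 h): 430·exp(−0.03466·6) = 349.269 mg/L
Dose 3 (485 mg at t=8 h): 485·exp(−0.03466·2) = 452.521 mg/L
C(10) = 275.772 + 349.269 + 452.521 = 1077.561 mg/L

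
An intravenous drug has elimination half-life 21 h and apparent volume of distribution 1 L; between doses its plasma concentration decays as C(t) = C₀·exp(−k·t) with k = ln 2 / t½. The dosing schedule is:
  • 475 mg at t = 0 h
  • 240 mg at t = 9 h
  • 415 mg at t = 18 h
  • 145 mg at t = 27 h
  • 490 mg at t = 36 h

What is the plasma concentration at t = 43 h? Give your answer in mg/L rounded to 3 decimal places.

849.284 mg/L

k = ln 2 / 21 = 0.03301 per h
Dose 1 (475 mg at t=0 h): 475·exp(−0.03301·43) = 114.894 mg/L
Dose 2 (240 mg at t=9 h): 240·exp(−0.03301·34) = 78.132 mg/L
Dose 3 (415 mg at t=18 h): 415·exp(−0.03301·25) = 181.836 mg/L
Dose 4 (145 mg at t=27 h): 145·exp(−0.03301·16) = 85.509 mg/L
Dose 5 (490 mg at t=36 h): 490·exp(−0.03301·7) = 388.913 mg/L
C(43) = 114.894 + 78.132 + 181.836 + 85.509 + 388.913 = 849.284 mg/L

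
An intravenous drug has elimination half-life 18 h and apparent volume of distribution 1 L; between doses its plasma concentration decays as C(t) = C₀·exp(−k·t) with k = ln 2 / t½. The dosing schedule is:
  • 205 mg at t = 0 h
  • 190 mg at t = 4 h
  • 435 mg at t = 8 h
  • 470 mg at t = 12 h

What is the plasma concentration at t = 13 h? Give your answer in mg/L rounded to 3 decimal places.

1069.673 mg/L

k = ln 2 / 18 = 0.03851 per h
Dose 1 (205 mg at t=0 h): 205·exp(−0.03851·13) = 124.263 mg/L
Dose 2 (190 mg at t=4 h): 190·exp(−0.03851·9) = 134.350 mg/L
Dose 3 (435 mg at t=8 h): 435·exp(−0.03851·5) = 358.814 mg/L
Dose 4 (470 mg at t=12 h): 470·exp(−0.03851·1) = 452.245 mg/L
C(13) = 124.263 + 134.350 + 358.814 + 452.245 = 1069.673 mg/L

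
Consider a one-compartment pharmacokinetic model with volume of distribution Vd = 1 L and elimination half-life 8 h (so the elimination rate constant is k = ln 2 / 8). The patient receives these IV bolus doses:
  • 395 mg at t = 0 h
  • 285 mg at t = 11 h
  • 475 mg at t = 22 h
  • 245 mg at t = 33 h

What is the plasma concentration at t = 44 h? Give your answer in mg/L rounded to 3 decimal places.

k = ln 2 / 8 = 0.08664 per h
Dose 1 (395 mg at t=0 h): 395·exp(−0.08664·44) = 8.728 mg/L
Dose 2 (285 mg at t=11 h): 285·exp(−0.08664·33) = 16.334 mg/L
Dose 3 (475 mg at t=22 h): 475·exp(−0.08664·22) = 70.609 mg/L
Dose 4 (245 mg at t=33 h): 245·exp(−0.08664·11) = 94.460 mg/L
C(44) = 8.728 + 16.334 + 70.609 + 94.460 = 190.132 mg/L

190.132 mg/L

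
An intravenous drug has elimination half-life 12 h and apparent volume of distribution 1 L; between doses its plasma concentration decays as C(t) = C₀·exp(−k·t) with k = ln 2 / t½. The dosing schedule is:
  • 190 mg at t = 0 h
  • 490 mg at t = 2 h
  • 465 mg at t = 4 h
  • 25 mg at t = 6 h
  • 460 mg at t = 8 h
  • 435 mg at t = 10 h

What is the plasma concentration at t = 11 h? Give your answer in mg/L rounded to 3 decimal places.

k = ln 2 / 12 = 0.05776 per h
Dose 1 (190 mg at t=0 h): 190·exp(−0.05776·11) = 100.649 mg/L
Dose 2 (490 mg at t=2 h): 490·exp(−0.05776·9) = 291.356 mg/L
Dose 3 (465 mg at t=4 h): 465·exp(−0.05776·7) = 310.350 mg/L
Dose 4 (25 mg at t=6 h): 25·exp(−0.05776·5) = 18.729 mg/L
Dose 5 (460 mg at t=8 h): 460·exp(−0.05776·3) = 386.812 mg/L
Dose 6 (435 mg at t=10 h): 435·exp(−0.05776·1) = 410.585 mg/L
C(11) = 100.649 + 291.356 + 310.350 + 18.729 + 386.812 + 410.585 = 1518.482 mg/L

1518.482 mg/L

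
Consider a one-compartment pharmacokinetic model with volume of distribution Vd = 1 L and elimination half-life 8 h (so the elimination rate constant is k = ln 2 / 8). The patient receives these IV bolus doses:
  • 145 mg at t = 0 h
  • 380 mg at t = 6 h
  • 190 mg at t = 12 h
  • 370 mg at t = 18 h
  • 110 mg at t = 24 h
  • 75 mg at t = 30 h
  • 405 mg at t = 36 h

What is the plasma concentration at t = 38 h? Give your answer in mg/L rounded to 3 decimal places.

k = ln 2 / 8 = 0.08664 per h
Dose 1 (145 mg at t=0 h): 145·exp(−0.08664·38) = 5.389 mg/L
Dose 2 (380 mg at t=6 h): 380·exp(−0.08664·32) = 23.750 mg/L
Dose 3 (190 mg at t=12 h): 190·exp(−0.08664·26) = 19.971 mg/L
Dose 4 (370 mg at t=18 h): 370·exp(−0.08664·20) = 65.407 mg/L
Dose 5 (110 mg at t=24 h): 110·exp(−0.08664·14) = 32.703 mg/L
Dose 6 (75 mg at t=30 h): 75·exp(−0.08664·8) = 37.500 mg/L
Dose 7 (405 mg at t=36 h): 405·exp(−0.08664·2) = 340.563 mg/L
C(38) = 5.389 + 23.750 + 19.971 + 65.407 + 32.703 + 37.500 + 340.563 = 525.284 mg/L

525.284 mg/L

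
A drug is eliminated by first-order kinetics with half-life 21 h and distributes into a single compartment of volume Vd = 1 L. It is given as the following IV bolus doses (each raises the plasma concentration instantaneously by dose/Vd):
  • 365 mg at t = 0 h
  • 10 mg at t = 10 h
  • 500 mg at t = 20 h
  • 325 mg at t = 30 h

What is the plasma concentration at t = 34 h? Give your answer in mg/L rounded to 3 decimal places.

723.138 mg/L

k = ln 2 / 21 = 0.03301 per h
Dose 1 (365 mg at t=0 h): 365·exp(−0.03301·34) = 118.826 mg/L
Dose 2 (10 mg at t=10 h): 10·exp(−0.03301·24) = 4.529 mg/L
Dose 3 (500 mg at t=20 h): 500·exp(−0.03301·14) = 314.980 mg/L
Dose 4 (325 mg at t=30 h): 325·exp(−0.03301·4) = 284.803 mg/L
C(34) = 118.826 + 4.529 + 314.980 + 284.803 = 723.138 mg/L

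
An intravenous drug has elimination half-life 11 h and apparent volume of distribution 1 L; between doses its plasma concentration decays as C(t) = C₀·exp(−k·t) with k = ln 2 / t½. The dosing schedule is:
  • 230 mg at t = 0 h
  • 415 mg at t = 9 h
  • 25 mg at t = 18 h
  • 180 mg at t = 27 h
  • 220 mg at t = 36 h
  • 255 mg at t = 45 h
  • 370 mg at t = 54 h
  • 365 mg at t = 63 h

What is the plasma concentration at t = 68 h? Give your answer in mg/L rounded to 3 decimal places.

k = ln 2 / 11 = 0.06301 per h
Dose 1 (230 mg at t=0 h): 230·exp(−0.06301·68) = 3.168 mg/L
Dose 2 (415 mg at t=9 h): 415·exp(−0.06301·59) = 10.079 mg/L
Dose 3 (25 mg at t=18 h): 25·exp(−0.06301·50) = 1.071 mg/L
Dose 4 (180 mg at t=27 h): 180·exp(−0.06301·41) = 13.591 mg/L
Dose 5 (220 mg at t=36 h): 220·exp(−0.06301·32) = 29.289 mg/L
Dose 6 (255 mg at t=45 h): 255·exp(−0.06301·23) = 59.857 mg/L
Dose 7 (370 mg at t=54 h): 370·exp(−0.06301·14) = 153.134 mg/L
Dose 8 (365 mg at t=63 h): 365·exp(−0.06301·5) = 266.355 mg/L
C(68) = 3.168 + 10.079 + 1.071 + 13.591 + 29.289 + 59.857 + 153.134 + 266.355 = 536.544 mg/L

536.544 mg/L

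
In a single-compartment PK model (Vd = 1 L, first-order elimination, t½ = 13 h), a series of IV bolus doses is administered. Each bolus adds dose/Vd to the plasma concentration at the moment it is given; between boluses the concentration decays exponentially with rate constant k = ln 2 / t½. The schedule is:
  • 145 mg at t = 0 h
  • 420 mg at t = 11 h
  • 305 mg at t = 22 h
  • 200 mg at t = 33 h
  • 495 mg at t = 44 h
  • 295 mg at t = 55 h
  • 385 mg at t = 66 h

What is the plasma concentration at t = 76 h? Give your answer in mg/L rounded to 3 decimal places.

465.020 mg/L

k = ln 2 / 13 = 0.05332 per h
Dose 1 (145 mg at t=0 h): 145·exp(−0.05332·76) = 2.521 mg/L
Dose 2 (420 mg at t=11 h): 420·exp(−0.05332·65) = 13.125 mg/L
Dose 3 (305 mg at t=22 h): 305·exp(−0.05332·54) = 17.134 mg/L
Dose 4 (200 mg at t=33 h): 200·exp(−0.05332·43) = 20.198 mg/L
Dose 5 (495 mg at t=44 h): 495·exp(−0.05332·32) = 89.869 mg/L
Dose 6 (295 mg at t=55 h): 295·exp(−0.05332·21) = 96.281 mg/L
Dose 7 (385 mg at t=66 h): 385·exp(−0.05332·10) = 225.891 mg/L
C(76) = 2.521 + 13.125 + 17.134 + 20.198 + 89.869 + 96.281 + 225.891 = 465.020 mg/L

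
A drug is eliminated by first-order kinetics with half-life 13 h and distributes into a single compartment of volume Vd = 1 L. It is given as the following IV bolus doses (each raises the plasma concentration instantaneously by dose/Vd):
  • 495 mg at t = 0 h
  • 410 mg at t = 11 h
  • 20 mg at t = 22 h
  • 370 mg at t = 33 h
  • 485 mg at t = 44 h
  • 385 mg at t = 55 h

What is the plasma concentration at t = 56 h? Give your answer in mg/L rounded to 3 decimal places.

k = ln 2 / 13 = 0.05332 per h
Dose 1 (495 mg at t=0 h): 495·exp(−0.05332·56) = 24.995 mg/L
Dose 2 (410 mg at t=11 h): 410·exp(−0.05332·45) = 37.218 mg/L
Dose 3 (20 mg at t=22 h): 20·exp(−0.05332·34) = 3.264 mg/L
Dose 4 (370 mg at t=33 h): 370·exp(−0.05332·23) = 108.545 mg/L
Dose 5 (485 mg at t=44 h): 485·exp(−0.05332·12) = 255.781 mg/L
Dose 6 (385 mg at t=55 h): 385·exp(−0.05332·1) = 365.010 mg/L
C(56) = 24.995 + 37.218 + 3.264 + 108.545 + 255.781 + 365.010 = 794.813 mg/L

794.813 mg/L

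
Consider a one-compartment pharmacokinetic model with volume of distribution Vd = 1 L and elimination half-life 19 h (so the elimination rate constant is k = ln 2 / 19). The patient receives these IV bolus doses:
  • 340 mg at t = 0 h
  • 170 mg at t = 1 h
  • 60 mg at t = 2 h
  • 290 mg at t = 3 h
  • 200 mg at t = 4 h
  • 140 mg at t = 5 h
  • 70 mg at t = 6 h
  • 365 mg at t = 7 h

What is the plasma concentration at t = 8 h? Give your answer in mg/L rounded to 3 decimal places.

1390.806 mg/L

k = ln 2 / 19 = 0.03648 per h
Dose 1 (340 mg at t=0 h): 340·exp(−0.03648·8) = 253.939 mg/L
Dose 2 (170 mg at t=1 h): 170·exp(−0.03648·7) = 131.687 mg/L
Dose 3 (60 mg at t=2 h): 60·exp(−0.03648·6) = 48.205 mg/L
Dose 4 (290 mg at t=3 h): 290·exp(−0.03648·5) = 241.646 mg/L
Dose 5 (200 mg at t=4 h): 200·exp(−0.03648·4) = 172.844 mg/L
Dose 6 (140 mg at t=5 h): 140·exp(−0.03648·3) = 125.486 mg/L
Dose 7 (70 mg at t=6 h): 70·exp(−0.03648·2) = 65.074 mg/L
Dose 8 (365 mg at t=7 h): 365·exp(−0.03648·1) = 351.924 mg/L
C(8) = 253.939 + 131.687 + 48.205 + 241.646 + 172.844 + 125.486 + 65.074 + 351.924 = 1390.806 mg/L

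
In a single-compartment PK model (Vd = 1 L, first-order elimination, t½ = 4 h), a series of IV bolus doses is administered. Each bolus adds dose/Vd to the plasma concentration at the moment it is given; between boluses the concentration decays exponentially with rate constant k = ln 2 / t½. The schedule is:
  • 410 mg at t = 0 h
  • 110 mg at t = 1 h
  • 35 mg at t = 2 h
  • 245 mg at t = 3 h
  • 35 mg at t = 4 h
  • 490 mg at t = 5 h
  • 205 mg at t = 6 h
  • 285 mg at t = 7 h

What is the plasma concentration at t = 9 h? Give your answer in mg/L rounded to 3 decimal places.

k = ln 2 / 4 = 0.17329 per h
Dose 1 (410 mg at t=0 h): 410·exp(−0.17329·9) = 86.192 mg/L
Dose 2 (110 mg at t=1 h): 110·exp(−0.17329·8) = 27.500 mg/L
Dose 3 (35 mg at t=2 h): 35·exp(−0.17329·7) = 10.406 mg/L
Dose 4 (245 mg at t=3 h): 245·exp(−0.17329·6) = 86.621 mg/L
Dose 5 (35 mg at t=4 h): 35·exp(−0.17329·5) = 14.716 mg/L
Dose 6 (490 mg at t=5 h): 490·exp(−0.17329·4) = 245.000 mg/L
Dose 7 (205 mg at t=6 h): 205·exp(−0.17329·3) = 121.894 mg/L
Dose 8 (285 mg at t=7 h): 285·exp(−0.17329·2) = 201.525 mg/L
C(9) = 86.192 + 27.500 + 10.406 + 86.621 + 14.716 + 245.000 + 121.894 + 201.525 = 793.853 mg/L

793.853 mg/L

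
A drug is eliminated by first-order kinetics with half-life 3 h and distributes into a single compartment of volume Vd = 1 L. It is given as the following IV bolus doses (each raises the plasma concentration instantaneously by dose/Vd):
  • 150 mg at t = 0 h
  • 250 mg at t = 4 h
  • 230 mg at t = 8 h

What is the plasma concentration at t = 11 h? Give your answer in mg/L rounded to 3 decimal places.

k = ln 2 / 3 = 0.23105 per h
Dose 1 (150 mg at t=0 h): 150·exp(−0.23105·11) = 11.812 mg/L
Dose 2 (250 mg at t=4 h): 250·exp(−0.23105·7) = 49.606 mg/L
Dose 3 (230 mg at t=8 h): 230·exp(−0.23105·3) = 115.000 mg/L
C(11) = 11.812 + 49.606 + 115.000 = 176.418 mg/L

176.418 mg/L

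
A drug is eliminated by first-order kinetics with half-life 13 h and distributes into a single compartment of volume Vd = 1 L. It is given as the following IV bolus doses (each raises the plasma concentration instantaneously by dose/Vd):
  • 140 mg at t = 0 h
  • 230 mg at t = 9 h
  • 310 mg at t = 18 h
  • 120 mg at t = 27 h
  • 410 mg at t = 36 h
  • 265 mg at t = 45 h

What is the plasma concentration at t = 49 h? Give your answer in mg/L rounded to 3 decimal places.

553.123 mg/L

k = ln 2 / 13 = 0.05332 per h
Dose 1 (140 mg at t=0 h): 140·exp(−0.05332·49) = 10.268 mg/L
Dose 2 (230 mg at t=9 h): 230·exp(−0.05332·40) = 27.257 mg/L
Dose 3 (310 mg at t=18 h): 310·exp(−0.05332·31) = 59.364 mg/L
Dose 4 (120 mg at t=27 h): 120·exp(−0.05332·22) = 37.132 mg/L
Dose 5 (410 mg at t=36 h): 410·exp(−0.05332·13) = 205.000 mg/L
Dose 6 (265 mg at t=45 h): 265·exp(−0.05332·4) = 214.102 mg/L
C(49) = 10.268 + 27.257 + 59.364 + 37.132 + 205.000 + 214.102 = 553.123 mg/L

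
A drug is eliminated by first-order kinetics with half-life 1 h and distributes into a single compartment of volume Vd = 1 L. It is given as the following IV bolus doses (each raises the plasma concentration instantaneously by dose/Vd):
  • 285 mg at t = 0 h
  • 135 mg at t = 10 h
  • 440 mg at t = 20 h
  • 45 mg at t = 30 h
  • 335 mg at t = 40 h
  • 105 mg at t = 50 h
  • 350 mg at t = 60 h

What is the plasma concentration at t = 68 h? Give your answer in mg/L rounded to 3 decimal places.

1.368 mg/L

k = ln 2 / 1 = 0.69315 per h
Dose 1 (285 mg at t=0 h): 285·exp(−0.69315·68) = 0.000 mg/L
Dose 2 (135 mg at t=10 h): 135·exp(−0.69315·58) = 0.000 mg/L
Dose 3 (440 mg at t=20 h): 440·exp(−0.69315·48) = 0.000 mg/L
Dose 4 (45 mg at t=30 h): 45·exp(−0.69315·38) = 0.000 mg/L
Dose 5 (335 mg at t=40 h): 335·exp(−0.69315·28) = 0.000 mg/L
Dose 6 (105 mg at t=50 h): 105·exp(−0.69315·18) = 0.000 mg/L
Dose 7 (350 mg at t=60 h): 350·exp(−0.69315·8) = 1.367 mg/L
C(68) = 0.000 + 0.000 + 0.000 + 0.000 + 0.000 + 0.000 + 1.367 = 1.368 mg/L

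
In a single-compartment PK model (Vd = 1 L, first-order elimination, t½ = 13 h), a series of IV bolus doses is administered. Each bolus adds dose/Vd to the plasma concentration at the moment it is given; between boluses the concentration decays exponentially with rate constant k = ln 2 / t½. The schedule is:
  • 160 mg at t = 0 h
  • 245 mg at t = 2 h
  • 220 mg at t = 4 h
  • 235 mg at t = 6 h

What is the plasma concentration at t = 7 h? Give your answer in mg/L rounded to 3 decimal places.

708.105 mg/L

k = ln 2 / 13 = 0.05332 per h
Dose 1 (160 mg at t=0 h): 160·exp(−0.05332·7) = 110.161 mg/L
Dose 2 (245 mg at t=2 h): 245·exp(−0.05332·5) = 187.666 mg/L
Dose 3 (220 mg at t=4 h): 220·exp(−0.05332·3) = 187.480 mg/L
Dose 4 (235 mg at t=6 h): 235·exp(−0.05332·1) = 222.798 mg/L
C(7) = 110.161 + 187.666 + 187.480 + 222.798 = 708.105 mg/L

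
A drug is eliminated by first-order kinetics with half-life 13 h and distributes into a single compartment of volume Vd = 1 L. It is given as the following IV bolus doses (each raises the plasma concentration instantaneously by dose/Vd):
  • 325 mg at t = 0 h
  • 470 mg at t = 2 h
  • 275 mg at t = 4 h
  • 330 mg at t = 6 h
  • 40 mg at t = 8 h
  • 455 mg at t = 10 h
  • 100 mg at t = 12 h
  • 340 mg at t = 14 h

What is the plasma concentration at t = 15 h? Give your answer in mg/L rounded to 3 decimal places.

k = ln 2 / 13 = 0.05332 per h
Dose 1 (325 mg at t=0 h): 325·exp(−0.05332·15) = 146.063 mg/L
Dose 2 (470 mg at t=2 h): 470·exp(−0.05332·13) = 235.000 mg/L
Dose 3 (275 mg at t=4 h): 275·exp(−0.05332·11) = 152.973 mg/L
Dose 4 (330 mg at t=6 h): 330·exp(−0.05332·9) = 204.225 mg/L
Dose 5 (40 mg at t=8 h): 40·exp(−0.05332·7) = 27.540 mg/L
Dose 6 (455 mg at t=10 h): 455·exp(−0.05332·5) = 348.522 mg/L
Dose 7 (100 mg at t=12 h): 100·exp(−0.05332·3) = 85.218 mg/L
Dose 8 (340 mg at t=14 h): 340·exp(−0.05332·1) = 322.346 mg/L
C(15) = 146.063 + 235.000 + 152.973 + 204.225 + 27.540 + 348.522 + 85.218 + 322.346 = 1521.888 mg/L

1521.888 mg/L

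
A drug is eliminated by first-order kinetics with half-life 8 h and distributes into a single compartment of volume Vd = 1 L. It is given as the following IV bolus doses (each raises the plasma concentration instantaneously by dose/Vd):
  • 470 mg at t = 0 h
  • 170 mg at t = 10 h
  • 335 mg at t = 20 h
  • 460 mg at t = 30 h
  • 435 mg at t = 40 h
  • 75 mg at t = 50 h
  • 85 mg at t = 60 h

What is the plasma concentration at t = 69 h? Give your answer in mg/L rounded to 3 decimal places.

k = ln 2 / 8 = 0.08664 per h
Dose 1 (470 mg at t=0 h): 470·exp(−0.08664·69) = 1.190 mg/L
Dose 2 (170 mg at t=10 h): 170·exp(−0.08664·59) = 1.024 mg/L
Dose 3 (335 mg at t=20 h): 335·exp(−0.08664·49) = 4.800 mg/L
Dose 4 (460 mg at t=30 h): 460·exp(−0.08664·39) = 15.676 mg/L
Dose 5 (435 mg at t=40 h): 435·exp(−0.08664·29) = 35.258 mg/L
Dose 6 (75 mg at t=50 h): 75·exp(−0.08664·19) = 14.458 mg/L
Dose 7 (85 mg at t=60 h): 85·exp(−0.08664·9) = 38.973 mg/L
C(69) = 1.190 + 1.024 + 4.800 + 15.676 + 35.258 + 14.458 + 38.973 = 111.379 mg/L

111.379 mg/L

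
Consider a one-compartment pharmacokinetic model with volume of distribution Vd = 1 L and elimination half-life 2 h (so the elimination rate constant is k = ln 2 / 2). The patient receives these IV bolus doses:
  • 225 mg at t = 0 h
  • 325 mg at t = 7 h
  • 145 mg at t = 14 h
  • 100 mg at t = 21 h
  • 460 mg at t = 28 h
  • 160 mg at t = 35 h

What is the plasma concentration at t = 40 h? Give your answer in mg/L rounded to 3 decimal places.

k = ln 2 / 2 = 0.34657 per h
Dose 1 (225 mg at t=0 h): 225·exp(−0.34657·40) = 0.000 mg/L
Dose 2 (325 mg at t=7 h): 325·exp(−0.34657·33) = 0.004 mg/L
Dose 3 (145 mg at t=14 h): 145·exp(−0.34657·26) = 0.018 mg/L
Dose 4 (100 mg at t=21 h): 100·exp(−0.34657·19) = 0.138 mg/L
Dose 5 (460 mg at t=28 h): 460·exp(−0.34657·12) = 7.188 mg/L
Dose 6 (160 mg at t=35 h): 160·exp(−0.34657·5) = 28.284 mg/L
C(40) = 0.000 + 0.004 + 0.018 + 0.138 + 7.188 + 28.284 = 35.631 mg/L

35.631 mg/L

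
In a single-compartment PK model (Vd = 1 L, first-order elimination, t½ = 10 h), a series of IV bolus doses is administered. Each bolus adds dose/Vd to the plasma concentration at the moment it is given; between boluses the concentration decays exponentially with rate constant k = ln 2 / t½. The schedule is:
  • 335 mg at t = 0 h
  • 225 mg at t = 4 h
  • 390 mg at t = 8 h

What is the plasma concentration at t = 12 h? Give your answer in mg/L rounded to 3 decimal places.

570.611 mg/L

k = ln 2 / 10 = 0.06931 per h
Dose 1 (335 mg at t=0 h): 335·exp(−0.06931·12) = 145.817 mg/L
Dose 2 (225 mg at t=4 h): 225·exp(−0.06931·8) = 129.229 mg/L
Dose 3 (390 mg at t=8 h): 390·exp(−0.06931·4) = 295.565 mg/L
C(12) = 145.817 + 129.229 + 295.565 = 570.611 mg/L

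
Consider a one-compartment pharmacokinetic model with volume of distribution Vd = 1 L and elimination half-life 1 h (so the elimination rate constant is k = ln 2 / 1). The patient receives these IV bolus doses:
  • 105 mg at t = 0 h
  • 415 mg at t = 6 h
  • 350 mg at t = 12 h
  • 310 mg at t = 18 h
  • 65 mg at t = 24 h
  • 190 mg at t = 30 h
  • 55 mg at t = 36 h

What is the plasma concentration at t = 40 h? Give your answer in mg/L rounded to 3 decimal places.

k = ln 2 / 1 = 0.69315 per h
Dose 1 (105 mg at t=0 h): 105·exp(−0.69315·40) = 0.000 mg/L
Dose 2 (415 mg at t=6 h): 415·exp(−0.69315·34) = 0.000 mg/L
Dose 3 (350 mg at t=12 h): 350·exp(−0.69315·28) = 0.000 mg/L
Dose 4 (310 mg at t=18 h): 310·exp(−0.69315·22) = 0.000 mg/L
Dose 5 (65 mg at t=24 h): 65·exp(−0.69315·16) = 0.001 mg/L
Dose 6 (190 mg at t=30 h): 190·exp(−0.69315·10) = 0.186 mg/L
Dose 7 (55 mg at t=36 h): 55·exp(−0.69315·4) = 3.438 mg/L
C(40) = 0.000 + 0.000 + 0.000 + 0.000 + 0.001 + 0.186 + 3.438 = 3.624 mg/L

3.624 mg/L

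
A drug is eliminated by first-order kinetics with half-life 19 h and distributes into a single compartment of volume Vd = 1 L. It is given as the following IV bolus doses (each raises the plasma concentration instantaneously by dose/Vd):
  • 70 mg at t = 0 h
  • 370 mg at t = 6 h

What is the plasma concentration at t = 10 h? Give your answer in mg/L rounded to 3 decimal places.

k = ln 2 / 19 = 0.03648 per h
Dose 1 (70 mg at t=0 h): 70·exp(−0.03648·10) = 48.603 mg/L
Dose 2 (370 mg at t=6 h): 370·exp(−0.03648·4) = 319.762 mg/L
C(10) = 48.603 + 319.762 = 368.365 mg/L

368.365 mg/L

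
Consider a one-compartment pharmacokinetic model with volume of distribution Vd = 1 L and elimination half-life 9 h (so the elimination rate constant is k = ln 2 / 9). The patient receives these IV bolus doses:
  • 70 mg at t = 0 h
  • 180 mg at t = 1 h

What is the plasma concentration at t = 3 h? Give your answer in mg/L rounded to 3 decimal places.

209.863 mg/L

k = ln 2 / 9 = 0.07702 per h
Dose 1 (70 mg at t=0 h): 70·exp(−0.07702·3) = 55.559 mg/L
Dose 2 (180 mg at t=1 h): 180·exp(−0.07702·2) = 154.304 mg/L
C(3) = 55.559 + 154.304 = 209.863 mg/L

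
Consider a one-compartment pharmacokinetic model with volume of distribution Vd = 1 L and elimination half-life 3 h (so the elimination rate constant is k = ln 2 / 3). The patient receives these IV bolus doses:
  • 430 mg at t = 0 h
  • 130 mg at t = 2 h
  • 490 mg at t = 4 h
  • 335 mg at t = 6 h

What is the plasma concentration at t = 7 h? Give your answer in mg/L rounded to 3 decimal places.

637.160 mg/L

k = ln 2 / 3 = 0.23105 per h
Dose 1 (430 mg at t=0 h): 430·exp(−0.23105·7) = 85.323 mg/L
Dose 2 (130 mg at t=2 h): 130·exp(−0.23105·5) = 40.947 mg/L
Dose 3 (490 mg at t=4 h): 490·exp(−0.23105·3) = 245.000 mg/L
Dose 4 (335 mg at t=6 h): 335·exp(−0.23105·1) = 265.890 mg/L
C(7) = 85.323 + 40.947 + 245.000 + 265.890 = 637.160 mg/L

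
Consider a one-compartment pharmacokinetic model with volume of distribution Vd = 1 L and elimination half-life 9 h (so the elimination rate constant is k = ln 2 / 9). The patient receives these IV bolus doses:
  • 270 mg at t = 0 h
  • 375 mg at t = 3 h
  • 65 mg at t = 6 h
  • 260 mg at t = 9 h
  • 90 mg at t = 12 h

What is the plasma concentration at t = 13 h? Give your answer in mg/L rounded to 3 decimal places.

585.115 mg/L

k = ln 2 / 9 = 0.07702 per h
Dose 1 (270 mg at t=0 h): 270·exp(−0.07702·13) = 99.207 mg/L
Dose 2 (375 mg at t=3 h): 375·exp(−0.07702·10) = 173.602 mg/L
Dose 3 (65 mg at t=6 h): 65·exp(−0.07702·7) = 37.912 mg/L
Dose 4 (260 mg at t=9 h): 260·exp(−0.07702·4) = 191.065 mg/L
Dose 5 (90 mg at t=12 h): 90·exp(−0.07702·1) = 83.329 mg/L
C(13) = 99.207 + 173.602 + 37.912 + 191.065 + 83.329 = 585.115 mg/L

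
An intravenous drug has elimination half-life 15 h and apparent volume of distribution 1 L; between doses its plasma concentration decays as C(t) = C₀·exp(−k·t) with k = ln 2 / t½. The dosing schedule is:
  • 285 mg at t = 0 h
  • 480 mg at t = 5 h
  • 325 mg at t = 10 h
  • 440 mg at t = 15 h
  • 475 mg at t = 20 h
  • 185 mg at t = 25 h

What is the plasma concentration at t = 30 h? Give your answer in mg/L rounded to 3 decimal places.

1017.483 mg/L

k = ln 2 / 15 = 0.04621 per h
Dose 1 (285 mg at t=0 h): 285·exp(−0.04621·30) = 71.250 mg/L
Dose 2 (480 mg at t=5 h): 480·exp(−0.04621·25) = 151.191 mg/L
Dose 3 (325 mg at t=10 h): 325·exp(−0.04621·20) = 128.976 mg/L
Dose 4 (440 mg at t=15 h): 440·exp(−0.04621·15) = 220.000 mg/L
Dose 5 (475 mg at t=20 h): 475·exp(−0.04621·10) = 299.231 mg/L
Dose 6 (185 mg at t=25 h): 185·exp(−0.04621·5) = 146.835 mg/L
C(30) = 71.250 + 151.191 + 128.976 + 220.000 + 299.231 + 146.835 = 1017.483 mg/L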